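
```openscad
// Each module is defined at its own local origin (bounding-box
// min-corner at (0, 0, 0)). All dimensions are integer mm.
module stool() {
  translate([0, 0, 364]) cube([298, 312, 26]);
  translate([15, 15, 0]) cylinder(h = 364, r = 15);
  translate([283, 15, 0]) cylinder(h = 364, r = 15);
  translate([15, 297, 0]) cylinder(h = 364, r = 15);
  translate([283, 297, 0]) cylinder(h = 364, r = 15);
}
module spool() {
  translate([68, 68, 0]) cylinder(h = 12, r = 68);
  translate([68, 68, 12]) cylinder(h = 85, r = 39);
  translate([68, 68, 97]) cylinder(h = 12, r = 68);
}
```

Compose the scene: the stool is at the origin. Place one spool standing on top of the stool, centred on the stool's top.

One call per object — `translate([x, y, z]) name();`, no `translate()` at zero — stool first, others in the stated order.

stool();
translate([81, 88, 390]) spool();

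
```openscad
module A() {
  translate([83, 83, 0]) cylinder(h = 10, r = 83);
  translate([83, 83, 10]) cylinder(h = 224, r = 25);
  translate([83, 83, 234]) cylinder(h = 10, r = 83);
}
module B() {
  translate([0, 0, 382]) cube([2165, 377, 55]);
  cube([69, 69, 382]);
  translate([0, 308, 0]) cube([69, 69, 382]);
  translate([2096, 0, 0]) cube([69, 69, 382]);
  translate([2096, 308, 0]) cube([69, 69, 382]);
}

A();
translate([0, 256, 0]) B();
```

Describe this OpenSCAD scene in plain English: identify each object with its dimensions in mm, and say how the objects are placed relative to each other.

A is a spool: two coaxial disc flanges of radius 83 mm and thickness 10 mm, joined by a core cylinder of radius 25 mm and height 224 mm. The lower flange rests on z = 0 and the three cylinders share a vertical axis.

B is a bench: a 2165×377 mm seat slab, 55 mm thick, top at z = 437 mm, on four 69×69 mm square legs flush with the seat corners and standing on z = 0.

The bench is on the floor beside the spool on its +y side.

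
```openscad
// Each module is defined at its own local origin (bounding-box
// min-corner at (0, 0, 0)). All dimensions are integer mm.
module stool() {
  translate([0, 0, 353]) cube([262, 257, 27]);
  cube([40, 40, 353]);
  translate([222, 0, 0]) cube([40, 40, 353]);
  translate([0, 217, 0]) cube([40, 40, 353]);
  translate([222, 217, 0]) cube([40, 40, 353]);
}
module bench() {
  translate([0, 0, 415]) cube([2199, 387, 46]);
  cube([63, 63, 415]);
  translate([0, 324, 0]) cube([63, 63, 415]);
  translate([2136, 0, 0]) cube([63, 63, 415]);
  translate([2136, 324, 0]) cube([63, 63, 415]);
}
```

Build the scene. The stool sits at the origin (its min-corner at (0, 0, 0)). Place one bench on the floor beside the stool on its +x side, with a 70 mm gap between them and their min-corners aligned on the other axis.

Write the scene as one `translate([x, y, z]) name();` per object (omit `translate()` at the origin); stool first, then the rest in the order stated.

stool();
translate([332, 0, 0]) bench();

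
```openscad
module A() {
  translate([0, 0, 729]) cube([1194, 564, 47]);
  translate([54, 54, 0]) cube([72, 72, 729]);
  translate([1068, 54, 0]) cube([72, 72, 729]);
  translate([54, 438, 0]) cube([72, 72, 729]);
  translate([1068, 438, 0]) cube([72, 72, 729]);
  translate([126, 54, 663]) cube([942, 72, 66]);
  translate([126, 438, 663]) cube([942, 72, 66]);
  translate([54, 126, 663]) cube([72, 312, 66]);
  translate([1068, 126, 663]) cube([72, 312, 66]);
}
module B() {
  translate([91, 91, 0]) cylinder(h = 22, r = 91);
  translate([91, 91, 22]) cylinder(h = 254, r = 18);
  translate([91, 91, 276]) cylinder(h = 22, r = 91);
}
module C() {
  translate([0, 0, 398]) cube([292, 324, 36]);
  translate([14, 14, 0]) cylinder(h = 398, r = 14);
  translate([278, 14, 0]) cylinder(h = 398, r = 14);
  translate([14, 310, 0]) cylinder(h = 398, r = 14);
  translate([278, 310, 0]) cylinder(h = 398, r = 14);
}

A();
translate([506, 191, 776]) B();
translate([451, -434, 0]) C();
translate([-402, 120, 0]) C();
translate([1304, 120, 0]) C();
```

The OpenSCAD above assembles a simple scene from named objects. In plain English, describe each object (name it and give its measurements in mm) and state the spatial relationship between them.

A is a table: top 1194 mm (x) × 564 mm (y), 47 mm thick, upper face at z = 776 mm, on four 72×72 mm square legs, each inset 54 mm from the nearest pair of top edges, running from z = 0 to the bottom of the top. Four apron rails, 72 mm thick and 66 mm tall, run between adjacent legs with their top edges flush with the underside of the top and their outer faces flush with the legs' outer faces.

B is a spool: two coaxial disc flanges of radius 91 mm and thickness 22 mm, joined by a core cylinder of radius 18 mm and height 254 mm. The lower flange rests on z = 0 and the three cylinders share a vertical axis.

C is a simple wooden stool: a rectangular seat 292 mm (x) by 324 mm (y), 36 mm thick, top face at z = 434 mm, on four round legs, each 28 mm in diameter. The legs rest on z = 0, each leg's axis is inset half a diameter from the nearest pair of seat edges (so the leg's bounding box is flush with the corner).

The spool is on top of the table, centred. Three stools sit around the table at the −y, −x, +x sides.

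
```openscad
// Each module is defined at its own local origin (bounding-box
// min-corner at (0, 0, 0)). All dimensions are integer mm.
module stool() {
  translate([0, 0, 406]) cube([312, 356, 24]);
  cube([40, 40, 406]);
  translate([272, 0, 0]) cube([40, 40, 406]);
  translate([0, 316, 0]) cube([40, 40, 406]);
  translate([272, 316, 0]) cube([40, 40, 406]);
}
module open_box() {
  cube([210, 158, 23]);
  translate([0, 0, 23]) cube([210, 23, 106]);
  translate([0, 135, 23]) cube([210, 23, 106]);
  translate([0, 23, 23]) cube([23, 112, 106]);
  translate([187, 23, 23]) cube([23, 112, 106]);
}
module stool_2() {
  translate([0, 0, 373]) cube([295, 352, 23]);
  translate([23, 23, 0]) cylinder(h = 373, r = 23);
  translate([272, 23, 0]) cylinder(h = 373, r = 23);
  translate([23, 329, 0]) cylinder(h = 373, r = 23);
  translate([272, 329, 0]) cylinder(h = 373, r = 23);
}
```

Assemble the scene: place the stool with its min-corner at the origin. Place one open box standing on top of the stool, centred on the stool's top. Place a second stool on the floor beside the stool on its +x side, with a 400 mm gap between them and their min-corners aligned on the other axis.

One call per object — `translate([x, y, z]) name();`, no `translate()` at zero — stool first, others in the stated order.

stool();
translate([51, 99, 430]) open_box();
translate([712, 0, 0]) stool_2();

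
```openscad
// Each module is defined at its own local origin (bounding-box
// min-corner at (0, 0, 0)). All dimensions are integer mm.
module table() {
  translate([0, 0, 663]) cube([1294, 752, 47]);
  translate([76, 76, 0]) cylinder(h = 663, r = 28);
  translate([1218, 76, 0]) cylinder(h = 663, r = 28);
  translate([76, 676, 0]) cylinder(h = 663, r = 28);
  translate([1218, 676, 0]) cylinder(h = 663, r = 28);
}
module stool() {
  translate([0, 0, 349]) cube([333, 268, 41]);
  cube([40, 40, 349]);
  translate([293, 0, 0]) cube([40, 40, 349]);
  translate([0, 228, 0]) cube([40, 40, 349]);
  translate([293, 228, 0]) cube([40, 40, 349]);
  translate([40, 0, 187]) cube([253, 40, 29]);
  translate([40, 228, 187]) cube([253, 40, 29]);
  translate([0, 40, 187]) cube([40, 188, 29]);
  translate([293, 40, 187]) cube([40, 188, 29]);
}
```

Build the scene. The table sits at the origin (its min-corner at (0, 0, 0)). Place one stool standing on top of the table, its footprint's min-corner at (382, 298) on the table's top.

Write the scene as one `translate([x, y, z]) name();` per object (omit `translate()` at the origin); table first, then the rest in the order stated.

table();
translate([382, 298, 710]) stool();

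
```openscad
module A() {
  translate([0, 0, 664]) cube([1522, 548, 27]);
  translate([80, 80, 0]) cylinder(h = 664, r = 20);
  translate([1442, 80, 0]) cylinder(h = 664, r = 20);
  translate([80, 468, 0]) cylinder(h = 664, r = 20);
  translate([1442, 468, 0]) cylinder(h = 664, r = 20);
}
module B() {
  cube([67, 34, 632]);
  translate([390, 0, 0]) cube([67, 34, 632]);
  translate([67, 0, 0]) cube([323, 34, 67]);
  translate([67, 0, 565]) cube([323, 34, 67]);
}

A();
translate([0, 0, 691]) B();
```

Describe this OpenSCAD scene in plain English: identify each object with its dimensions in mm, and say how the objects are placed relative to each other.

A is a rectangular dining table. The top is 1522×548×27 mm with its upper surface at z = 691 mm. It stands on four round legs of 40 mm diameter, each leg's bounding box inset 60 mm from the nearest pair of top edges, running from the floor to the underside of the top.

B is a picture frame with a 323×498 mm rectangular opening (x by z) and a uniform 67 mm border on every side. Frame depth is 34 mm along y. It is built from two vertical stiles running the full outside height and two horizontal rails spanning the gap between the stiles.

The picture frame is on top of the table.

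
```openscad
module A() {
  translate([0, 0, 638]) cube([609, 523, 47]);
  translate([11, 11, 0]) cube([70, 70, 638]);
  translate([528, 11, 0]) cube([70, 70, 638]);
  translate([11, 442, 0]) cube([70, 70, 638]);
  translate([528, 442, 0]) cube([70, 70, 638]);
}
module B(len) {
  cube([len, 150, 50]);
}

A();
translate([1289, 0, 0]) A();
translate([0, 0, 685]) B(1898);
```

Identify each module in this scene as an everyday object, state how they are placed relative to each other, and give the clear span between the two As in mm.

A is a table. B is a beam. A beam spans the tops of two tables. The clear span between the two tables is 680 mm.

Second table starts at x = 1289; first ends at x = 609; clear span = 1289 − 609 = 680 mm.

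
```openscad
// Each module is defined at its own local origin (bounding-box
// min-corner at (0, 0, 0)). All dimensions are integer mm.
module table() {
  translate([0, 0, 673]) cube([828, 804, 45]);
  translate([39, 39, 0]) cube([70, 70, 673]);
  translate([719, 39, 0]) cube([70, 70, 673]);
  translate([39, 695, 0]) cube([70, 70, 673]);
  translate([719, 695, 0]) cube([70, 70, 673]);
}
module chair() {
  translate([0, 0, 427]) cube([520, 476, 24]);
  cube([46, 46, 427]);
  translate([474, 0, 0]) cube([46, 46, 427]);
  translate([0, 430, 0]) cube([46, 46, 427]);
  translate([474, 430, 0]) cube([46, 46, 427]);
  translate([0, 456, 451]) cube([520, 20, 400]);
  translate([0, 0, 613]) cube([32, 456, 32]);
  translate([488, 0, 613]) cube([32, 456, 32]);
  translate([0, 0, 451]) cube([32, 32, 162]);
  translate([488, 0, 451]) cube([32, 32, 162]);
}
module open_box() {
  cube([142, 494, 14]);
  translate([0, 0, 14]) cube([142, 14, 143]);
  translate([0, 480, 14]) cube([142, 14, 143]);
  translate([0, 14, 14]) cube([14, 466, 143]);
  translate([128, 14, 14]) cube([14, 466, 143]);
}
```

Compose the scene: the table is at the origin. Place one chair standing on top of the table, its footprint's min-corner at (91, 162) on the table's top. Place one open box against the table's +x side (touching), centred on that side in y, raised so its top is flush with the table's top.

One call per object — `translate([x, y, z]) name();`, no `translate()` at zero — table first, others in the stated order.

table();
translate([91, 162, 718]) chair();
translate([828, 155, 561]) open_box();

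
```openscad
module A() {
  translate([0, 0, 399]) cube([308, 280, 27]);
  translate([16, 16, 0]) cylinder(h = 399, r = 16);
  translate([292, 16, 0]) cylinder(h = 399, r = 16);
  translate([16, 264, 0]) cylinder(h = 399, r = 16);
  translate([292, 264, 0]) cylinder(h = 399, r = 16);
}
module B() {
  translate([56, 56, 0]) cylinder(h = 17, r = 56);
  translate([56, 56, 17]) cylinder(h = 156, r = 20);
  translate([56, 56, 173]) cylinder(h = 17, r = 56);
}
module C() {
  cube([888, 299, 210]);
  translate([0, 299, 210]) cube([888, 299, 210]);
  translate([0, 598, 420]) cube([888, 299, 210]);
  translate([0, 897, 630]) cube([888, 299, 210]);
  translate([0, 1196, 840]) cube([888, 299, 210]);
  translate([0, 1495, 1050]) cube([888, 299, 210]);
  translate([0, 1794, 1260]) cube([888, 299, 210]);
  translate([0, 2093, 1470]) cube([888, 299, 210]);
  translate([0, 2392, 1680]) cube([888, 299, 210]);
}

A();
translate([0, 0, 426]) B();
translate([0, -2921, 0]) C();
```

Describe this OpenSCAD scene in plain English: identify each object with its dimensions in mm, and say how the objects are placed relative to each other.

A is a four-legged stool. The seat is a 308×280×27 mm slab whose top surface is at z = 426 mm; four round legs, each 32 mm in diameter, run from the floor (z = 0) to the underside of the seat, each leg's axis is inset half a diameter from the nearest pair of seat edges (so the leg's bounding box is flush with the corner).

B is a spool: two coaxial disc flanges of radius 56 mm and thickness 17 mm, joined by a core cylinder of radius 20 mm and height 156 mm. The lower flange rests on z = 0 and the three cylinders share a vertical axis.

C is a straight staircase of 9 solid steps. Each step is 888 mm wide (x), 299 mm deep (y, the going) and 210 mm tall (the rise). The first step rests on the floor; each subsequent step sits one going further in +y and one rise higher in +z, directly behind and above the previous step with no overlap.

The spool is on top of the stool. The staircase is on the floor beside the stool on its −y side.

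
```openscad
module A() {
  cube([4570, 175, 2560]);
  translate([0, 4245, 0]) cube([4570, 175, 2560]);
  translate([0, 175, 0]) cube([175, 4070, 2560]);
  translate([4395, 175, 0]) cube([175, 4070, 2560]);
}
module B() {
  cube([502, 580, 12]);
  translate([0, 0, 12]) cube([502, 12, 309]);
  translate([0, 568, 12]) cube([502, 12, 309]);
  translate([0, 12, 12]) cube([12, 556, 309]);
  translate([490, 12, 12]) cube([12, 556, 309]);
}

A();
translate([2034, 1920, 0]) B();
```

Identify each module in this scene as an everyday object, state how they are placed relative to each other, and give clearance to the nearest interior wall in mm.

Clearances: x = 1859, y = 1745; minimum 1745 mm.

A is a house frame. B is an open box. The open box sits inside the house frame, centred. The clearance to the nearest interior wall is 1745 mm.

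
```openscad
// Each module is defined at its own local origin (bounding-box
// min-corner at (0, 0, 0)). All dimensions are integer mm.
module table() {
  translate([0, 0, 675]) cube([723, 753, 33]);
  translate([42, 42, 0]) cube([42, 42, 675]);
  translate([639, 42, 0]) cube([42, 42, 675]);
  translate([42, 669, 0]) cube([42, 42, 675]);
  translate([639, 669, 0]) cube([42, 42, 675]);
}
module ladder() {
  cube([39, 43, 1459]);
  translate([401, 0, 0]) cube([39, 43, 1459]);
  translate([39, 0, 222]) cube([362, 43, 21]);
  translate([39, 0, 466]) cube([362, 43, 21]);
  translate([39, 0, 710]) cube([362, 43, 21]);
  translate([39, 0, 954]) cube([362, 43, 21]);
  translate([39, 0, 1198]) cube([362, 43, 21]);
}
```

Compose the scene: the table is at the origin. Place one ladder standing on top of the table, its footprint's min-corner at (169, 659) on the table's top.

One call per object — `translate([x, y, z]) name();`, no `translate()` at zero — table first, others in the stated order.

table();
translate([169, 659, 708]) ladder();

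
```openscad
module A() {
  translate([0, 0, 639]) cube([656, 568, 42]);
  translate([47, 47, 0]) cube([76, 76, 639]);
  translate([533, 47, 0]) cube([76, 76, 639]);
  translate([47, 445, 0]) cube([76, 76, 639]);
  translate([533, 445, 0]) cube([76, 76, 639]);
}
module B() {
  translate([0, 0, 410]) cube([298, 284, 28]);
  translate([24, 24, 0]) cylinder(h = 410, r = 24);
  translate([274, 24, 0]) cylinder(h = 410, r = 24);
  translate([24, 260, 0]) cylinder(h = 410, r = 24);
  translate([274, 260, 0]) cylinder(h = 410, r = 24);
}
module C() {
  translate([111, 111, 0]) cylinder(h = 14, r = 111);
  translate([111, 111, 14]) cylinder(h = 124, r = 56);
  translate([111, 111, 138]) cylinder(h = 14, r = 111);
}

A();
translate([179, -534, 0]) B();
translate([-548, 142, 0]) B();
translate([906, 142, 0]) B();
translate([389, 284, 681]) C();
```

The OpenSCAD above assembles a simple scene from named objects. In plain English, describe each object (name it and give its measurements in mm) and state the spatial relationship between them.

A is a table: top 656 mm (x) × 568 mm (y), 42 mm thick, upper face at z = 681 mm, on four 76×76 mm square legs, each inset 47 mm from the nearest pair of top edges, running from z = 0 to the bottom of the top.

B is a simple wooden stool: a rectangular seat 298 mm (x) by 284 mm (y), 28 mm thick, top face at z = 438 mm, on four round legs, each 48 mm in diameter. The legs rest on z = 0, each leg's axis is inset half a diameter from the nearest pair of seat edges (so the leg's bounding box is flush with the corner).

C is a spool: two coaxial disc flanges of radius 111 mm and thickness 14 mm, joined by a core cylinder of radius 56 mm and height 124 mm. The lower flange rests on z = 0 and the three cylinders share a vertical axis.

Three stools sit around the table at the −y, −x, +x sides. The spool is on top of the table.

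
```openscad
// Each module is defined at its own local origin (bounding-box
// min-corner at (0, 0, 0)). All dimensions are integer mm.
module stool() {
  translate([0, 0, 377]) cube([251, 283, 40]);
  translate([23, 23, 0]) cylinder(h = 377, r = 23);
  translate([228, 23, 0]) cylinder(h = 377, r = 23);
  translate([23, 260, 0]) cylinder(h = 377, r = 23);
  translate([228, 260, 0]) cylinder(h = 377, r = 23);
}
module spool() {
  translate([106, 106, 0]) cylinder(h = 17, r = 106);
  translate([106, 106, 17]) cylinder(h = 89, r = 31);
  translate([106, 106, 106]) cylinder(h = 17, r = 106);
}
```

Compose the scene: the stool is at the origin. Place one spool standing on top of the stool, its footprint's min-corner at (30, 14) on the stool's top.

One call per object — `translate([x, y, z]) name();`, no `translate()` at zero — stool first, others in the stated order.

stool();
translate([30, 14, 417]) spool();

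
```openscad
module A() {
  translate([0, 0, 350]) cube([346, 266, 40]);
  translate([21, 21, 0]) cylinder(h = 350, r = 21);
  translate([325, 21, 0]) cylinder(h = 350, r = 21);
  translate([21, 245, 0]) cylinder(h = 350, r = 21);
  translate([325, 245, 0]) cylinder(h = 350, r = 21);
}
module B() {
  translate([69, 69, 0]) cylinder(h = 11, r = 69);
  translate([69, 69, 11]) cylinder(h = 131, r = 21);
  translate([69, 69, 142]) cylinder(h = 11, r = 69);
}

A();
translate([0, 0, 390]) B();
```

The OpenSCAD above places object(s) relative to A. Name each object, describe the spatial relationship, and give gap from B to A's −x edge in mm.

The spool's min-x is at 0; the stool's min-x is 0; gap = 0 mm.

A is a stool. B is a spool. The spool is on top of the stool. The gap from the spool to the stool's −x edge is 0 mm.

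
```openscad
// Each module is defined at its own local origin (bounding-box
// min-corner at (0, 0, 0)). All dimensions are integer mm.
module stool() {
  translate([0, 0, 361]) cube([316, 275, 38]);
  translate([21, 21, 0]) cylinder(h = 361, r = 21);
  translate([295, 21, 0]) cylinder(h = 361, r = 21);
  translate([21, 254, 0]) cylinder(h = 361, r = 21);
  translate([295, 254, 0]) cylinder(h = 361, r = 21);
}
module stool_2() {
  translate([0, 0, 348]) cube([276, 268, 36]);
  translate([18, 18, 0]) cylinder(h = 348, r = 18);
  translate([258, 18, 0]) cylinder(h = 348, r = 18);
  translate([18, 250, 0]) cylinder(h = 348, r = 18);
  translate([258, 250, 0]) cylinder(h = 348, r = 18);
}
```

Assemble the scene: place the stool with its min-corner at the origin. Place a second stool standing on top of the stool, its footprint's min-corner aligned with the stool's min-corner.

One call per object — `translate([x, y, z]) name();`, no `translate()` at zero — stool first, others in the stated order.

stool();
translate([0, 0, 399]) stool_2();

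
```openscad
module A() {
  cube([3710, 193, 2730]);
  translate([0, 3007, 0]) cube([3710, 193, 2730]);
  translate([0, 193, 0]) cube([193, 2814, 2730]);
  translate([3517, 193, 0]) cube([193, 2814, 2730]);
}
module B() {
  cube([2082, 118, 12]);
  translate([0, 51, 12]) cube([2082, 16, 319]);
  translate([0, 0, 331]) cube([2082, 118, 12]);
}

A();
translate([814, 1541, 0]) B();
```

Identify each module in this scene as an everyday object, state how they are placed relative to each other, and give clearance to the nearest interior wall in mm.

A is a house frame. B is an I-beam. The I-beam sits inside the house frame, centred. The clearance to the nearest interior wall is 621 mm.

Clearances: x = 621, y = 1348; minimum 621 mm.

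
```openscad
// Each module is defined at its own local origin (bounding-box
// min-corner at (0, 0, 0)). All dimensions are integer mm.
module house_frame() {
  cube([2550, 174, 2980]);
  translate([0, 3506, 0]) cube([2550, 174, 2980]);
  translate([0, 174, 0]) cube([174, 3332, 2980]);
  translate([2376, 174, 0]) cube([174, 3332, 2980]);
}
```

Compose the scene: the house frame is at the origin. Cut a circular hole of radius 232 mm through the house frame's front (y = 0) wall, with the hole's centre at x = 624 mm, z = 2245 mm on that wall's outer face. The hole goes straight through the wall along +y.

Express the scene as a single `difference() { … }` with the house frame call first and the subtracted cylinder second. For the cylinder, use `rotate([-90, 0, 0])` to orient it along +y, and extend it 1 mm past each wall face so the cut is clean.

difference() {
  house_frame();
  translate([624, -1, 2245]) rotate([-90, 0, 0]) cylinder(h = 176, r = 232);
}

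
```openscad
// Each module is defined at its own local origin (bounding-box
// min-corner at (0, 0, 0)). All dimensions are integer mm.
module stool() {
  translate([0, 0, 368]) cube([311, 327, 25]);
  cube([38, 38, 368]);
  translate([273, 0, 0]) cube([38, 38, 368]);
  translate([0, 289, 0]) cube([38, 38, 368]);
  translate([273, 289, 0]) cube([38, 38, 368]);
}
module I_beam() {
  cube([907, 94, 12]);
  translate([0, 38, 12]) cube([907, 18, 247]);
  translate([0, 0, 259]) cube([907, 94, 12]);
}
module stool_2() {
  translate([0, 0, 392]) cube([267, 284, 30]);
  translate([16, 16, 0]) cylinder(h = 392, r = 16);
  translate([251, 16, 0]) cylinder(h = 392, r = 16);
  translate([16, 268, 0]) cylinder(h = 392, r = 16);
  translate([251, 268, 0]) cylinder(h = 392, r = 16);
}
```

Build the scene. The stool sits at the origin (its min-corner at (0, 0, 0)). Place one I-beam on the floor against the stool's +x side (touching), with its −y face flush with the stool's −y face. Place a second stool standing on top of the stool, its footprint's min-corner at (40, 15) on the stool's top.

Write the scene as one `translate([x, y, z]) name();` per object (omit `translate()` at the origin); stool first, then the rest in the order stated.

stool();
translate([311, 0, 0]) I_beam();
translate([40, 15, 393]) stool_2();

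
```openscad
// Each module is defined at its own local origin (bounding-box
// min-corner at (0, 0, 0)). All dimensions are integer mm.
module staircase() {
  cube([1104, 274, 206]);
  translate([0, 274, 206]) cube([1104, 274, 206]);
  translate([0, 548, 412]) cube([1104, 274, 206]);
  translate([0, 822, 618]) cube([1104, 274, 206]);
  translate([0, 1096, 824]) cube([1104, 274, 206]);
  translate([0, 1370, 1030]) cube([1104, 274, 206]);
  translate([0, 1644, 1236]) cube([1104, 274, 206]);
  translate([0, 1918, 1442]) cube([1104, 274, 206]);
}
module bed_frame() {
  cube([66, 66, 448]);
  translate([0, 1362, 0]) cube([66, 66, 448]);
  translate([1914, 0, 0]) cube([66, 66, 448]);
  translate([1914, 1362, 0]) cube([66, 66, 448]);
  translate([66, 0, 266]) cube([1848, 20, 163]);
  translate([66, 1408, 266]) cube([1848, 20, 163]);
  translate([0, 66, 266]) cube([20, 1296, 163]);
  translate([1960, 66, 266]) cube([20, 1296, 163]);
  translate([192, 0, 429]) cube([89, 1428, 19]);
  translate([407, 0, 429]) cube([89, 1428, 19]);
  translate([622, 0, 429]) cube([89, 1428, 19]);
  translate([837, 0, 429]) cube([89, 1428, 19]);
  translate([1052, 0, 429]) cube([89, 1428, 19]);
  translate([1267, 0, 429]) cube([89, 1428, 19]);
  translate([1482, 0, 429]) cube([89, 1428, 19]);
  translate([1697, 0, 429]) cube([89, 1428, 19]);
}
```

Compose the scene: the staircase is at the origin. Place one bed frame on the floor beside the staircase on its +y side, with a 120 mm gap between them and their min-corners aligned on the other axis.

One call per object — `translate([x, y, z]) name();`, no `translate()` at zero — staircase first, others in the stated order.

staircase();
translate([0, 2312, 0]) bed_frame();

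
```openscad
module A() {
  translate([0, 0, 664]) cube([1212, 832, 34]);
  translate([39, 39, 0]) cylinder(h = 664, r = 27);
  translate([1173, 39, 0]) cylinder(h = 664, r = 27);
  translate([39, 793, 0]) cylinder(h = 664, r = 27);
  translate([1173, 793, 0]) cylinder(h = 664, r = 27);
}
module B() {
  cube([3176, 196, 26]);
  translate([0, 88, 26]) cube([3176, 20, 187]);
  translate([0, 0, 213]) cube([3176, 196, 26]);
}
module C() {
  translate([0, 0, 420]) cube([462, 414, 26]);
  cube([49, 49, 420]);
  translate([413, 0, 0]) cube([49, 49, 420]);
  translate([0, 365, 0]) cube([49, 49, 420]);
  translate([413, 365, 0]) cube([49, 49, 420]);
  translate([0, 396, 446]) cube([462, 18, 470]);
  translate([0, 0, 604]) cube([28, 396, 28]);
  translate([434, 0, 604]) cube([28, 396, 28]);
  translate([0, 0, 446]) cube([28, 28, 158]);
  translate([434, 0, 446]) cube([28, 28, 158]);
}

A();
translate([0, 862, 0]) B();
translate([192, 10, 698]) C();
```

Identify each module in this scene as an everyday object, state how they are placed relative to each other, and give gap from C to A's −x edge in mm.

The chair's min-x is at 192; the table's min-x is 0; gap = 192 mm.

A is a table. B is an I-beam. C is a chair. The I-beam is on the floor beside the table on its +y side. The chair is on top of the table. The gap from the chair to the table's −x edge is 192 mm.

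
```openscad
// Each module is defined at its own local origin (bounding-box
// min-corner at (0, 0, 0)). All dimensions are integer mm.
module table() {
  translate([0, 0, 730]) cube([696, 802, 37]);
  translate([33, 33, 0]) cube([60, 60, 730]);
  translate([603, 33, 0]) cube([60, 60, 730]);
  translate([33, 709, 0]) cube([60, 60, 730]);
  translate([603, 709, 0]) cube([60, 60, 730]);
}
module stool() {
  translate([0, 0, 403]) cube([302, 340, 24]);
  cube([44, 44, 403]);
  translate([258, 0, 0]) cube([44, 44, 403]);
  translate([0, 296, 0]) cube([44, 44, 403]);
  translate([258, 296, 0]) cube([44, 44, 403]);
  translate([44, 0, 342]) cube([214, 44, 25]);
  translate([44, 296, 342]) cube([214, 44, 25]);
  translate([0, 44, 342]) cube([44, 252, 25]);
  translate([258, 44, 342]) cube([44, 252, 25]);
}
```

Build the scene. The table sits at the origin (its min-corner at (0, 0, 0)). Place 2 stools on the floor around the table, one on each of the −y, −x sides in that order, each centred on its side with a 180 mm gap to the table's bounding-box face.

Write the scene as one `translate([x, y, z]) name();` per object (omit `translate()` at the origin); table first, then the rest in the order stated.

table();
translate([197, -520, 0]) stool();
translate([-482, 231, 0]) stool();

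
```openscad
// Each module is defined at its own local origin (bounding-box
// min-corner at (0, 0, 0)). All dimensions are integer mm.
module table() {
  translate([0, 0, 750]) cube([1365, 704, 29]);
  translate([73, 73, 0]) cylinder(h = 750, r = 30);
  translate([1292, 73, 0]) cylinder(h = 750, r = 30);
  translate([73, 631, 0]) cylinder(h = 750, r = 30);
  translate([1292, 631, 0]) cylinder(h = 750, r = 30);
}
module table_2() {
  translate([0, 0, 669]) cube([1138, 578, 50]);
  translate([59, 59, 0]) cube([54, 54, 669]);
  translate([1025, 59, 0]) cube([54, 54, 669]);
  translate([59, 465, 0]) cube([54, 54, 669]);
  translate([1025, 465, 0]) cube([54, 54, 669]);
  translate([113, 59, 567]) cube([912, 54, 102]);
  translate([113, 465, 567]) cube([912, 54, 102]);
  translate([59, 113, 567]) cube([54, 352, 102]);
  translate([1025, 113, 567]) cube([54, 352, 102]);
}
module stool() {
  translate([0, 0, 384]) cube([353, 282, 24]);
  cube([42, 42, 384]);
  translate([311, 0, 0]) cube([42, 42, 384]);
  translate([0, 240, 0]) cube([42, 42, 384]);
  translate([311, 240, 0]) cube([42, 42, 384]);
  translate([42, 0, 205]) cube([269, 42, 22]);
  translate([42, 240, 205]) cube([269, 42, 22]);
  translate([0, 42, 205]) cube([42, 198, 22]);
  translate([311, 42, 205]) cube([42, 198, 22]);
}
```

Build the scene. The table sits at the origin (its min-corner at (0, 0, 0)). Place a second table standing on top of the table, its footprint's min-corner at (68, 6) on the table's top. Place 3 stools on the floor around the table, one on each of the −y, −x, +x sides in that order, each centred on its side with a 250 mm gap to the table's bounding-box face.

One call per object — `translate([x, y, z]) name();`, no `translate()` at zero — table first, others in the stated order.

table();
translate([68, 6, 779]) table_2();
translate([506, -532, 0]) stool();
translate([-603, 211, 0]) stool();
translate([1615, 211, 0]) stool();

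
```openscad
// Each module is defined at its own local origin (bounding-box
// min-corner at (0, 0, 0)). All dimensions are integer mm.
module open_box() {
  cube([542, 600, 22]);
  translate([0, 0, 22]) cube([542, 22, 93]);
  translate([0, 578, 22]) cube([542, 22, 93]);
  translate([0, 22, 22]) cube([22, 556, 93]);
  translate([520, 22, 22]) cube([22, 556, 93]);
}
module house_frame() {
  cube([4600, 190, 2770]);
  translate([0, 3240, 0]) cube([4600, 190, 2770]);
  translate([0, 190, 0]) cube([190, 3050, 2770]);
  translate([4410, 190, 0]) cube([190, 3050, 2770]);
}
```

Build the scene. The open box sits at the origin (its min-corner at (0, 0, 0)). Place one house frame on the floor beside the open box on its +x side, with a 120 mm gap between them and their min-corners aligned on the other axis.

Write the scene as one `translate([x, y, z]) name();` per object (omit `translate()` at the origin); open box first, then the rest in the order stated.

open_box();
translate([662, 0, 0]) house_frame();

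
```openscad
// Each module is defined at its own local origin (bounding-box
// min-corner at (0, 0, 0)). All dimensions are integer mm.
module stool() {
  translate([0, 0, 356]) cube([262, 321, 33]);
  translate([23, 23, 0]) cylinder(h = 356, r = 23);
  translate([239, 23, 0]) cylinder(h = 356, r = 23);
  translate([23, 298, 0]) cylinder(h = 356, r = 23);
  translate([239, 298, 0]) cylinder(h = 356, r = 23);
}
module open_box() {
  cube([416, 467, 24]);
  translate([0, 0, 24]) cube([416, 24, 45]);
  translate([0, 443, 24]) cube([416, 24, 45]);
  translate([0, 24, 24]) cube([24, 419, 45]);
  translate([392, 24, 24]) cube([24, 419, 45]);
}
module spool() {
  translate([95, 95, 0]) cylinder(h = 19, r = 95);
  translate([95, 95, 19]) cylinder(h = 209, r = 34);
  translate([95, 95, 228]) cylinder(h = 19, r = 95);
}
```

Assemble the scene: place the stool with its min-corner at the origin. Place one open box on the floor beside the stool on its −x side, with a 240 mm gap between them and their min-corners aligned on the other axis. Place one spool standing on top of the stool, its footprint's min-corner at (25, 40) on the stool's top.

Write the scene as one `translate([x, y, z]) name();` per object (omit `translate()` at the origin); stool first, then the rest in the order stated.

stool();
translate([-656, 0, 0]) open_box();
translate([25, 40, 389]) spool();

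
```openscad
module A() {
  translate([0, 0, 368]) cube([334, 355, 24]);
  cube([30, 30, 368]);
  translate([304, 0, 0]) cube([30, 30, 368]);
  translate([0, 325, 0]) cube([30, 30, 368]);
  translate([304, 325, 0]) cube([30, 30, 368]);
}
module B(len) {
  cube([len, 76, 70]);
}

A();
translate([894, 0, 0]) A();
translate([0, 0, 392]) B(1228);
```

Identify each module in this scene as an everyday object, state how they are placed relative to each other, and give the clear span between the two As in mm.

Second stool starts at x = 894; first ends at x = 334; clear span = 894 − 334 = 560 mm.

A is a stool. B is a beam. A beam spans the tops of two stools. The clear span between the two stools is 560 mm.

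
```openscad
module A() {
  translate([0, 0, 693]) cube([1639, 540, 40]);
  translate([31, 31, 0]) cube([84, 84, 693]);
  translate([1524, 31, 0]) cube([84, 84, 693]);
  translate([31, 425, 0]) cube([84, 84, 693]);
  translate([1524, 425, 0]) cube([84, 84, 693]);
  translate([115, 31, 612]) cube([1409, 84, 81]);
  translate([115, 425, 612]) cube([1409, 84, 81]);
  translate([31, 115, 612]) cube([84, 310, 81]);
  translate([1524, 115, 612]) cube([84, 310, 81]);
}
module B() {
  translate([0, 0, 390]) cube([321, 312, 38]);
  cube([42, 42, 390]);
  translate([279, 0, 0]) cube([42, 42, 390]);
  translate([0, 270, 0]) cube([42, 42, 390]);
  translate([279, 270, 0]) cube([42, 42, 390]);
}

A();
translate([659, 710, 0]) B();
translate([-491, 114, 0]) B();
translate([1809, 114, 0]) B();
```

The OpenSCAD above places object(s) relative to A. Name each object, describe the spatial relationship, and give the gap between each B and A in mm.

A is a table. B is a stool. Three stools sit around the table at the +y, −x, +x sides. The gap between each stool and the table is 170 mm.

Each stool's nearest face is 170 mm from the table's bounding box.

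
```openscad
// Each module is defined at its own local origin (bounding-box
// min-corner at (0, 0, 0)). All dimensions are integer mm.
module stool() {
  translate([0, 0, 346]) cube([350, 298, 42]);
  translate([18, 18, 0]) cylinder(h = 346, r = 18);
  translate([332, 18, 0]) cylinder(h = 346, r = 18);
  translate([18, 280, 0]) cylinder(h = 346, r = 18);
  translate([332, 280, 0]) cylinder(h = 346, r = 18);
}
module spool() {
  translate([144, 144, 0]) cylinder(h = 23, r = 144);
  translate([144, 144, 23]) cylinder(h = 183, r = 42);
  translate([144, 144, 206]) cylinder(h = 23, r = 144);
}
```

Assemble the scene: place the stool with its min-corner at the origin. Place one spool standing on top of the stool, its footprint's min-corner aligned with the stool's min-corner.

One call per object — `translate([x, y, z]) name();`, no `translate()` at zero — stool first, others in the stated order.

stool();
translate([0, 0, 388]) spool();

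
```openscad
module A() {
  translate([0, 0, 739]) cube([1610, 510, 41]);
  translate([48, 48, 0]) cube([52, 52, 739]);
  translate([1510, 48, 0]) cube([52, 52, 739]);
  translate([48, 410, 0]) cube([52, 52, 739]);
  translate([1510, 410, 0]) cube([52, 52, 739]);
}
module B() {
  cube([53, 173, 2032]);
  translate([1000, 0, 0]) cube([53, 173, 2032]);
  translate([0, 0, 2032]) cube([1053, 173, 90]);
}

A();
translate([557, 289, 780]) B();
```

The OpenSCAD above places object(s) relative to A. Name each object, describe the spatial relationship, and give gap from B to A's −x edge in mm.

A is a table. B is a door frame. The door frame is on top of the table. The gap from the door frame to the table's −x edge is 557 mm.

The door frame's min-x is at 557; the table's min-x is 0; gap = 557 mm.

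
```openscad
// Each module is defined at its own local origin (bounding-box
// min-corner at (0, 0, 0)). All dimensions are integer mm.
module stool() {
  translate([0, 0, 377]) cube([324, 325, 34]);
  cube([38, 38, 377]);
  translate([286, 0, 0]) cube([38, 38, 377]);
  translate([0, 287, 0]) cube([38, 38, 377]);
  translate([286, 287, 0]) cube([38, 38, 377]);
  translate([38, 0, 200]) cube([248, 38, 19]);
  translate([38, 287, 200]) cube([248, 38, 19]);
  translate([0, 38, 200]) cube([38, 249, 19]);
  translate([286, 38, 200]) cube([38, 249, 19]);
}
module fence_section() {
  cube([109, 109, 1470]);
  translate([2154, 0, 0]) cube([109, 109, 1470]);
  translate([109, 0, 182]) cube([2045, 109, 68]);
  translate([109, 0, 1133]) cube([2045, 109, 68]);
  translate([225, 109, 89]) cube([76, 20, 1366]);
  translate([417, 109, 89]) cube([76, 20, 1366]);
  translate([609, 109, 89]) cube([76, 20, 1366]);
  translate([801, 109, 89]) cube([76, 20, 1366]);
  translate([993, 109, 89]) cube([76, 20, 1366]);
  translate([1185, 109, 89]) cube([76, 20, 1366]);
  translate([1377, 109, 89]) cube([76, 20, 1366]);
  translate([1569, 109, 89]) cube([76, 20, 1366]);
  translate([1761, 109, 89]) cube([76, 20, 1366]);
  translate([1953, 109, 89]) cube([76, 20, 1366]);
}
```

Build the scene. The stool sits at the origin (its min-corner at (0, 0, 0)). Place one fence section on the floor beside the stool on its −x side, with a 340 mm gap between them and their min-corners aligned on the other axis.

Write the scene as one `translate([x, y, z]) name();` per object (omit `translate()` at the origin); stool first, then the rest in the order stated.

stool();
translate([-2603, 0, 0]) fence_section();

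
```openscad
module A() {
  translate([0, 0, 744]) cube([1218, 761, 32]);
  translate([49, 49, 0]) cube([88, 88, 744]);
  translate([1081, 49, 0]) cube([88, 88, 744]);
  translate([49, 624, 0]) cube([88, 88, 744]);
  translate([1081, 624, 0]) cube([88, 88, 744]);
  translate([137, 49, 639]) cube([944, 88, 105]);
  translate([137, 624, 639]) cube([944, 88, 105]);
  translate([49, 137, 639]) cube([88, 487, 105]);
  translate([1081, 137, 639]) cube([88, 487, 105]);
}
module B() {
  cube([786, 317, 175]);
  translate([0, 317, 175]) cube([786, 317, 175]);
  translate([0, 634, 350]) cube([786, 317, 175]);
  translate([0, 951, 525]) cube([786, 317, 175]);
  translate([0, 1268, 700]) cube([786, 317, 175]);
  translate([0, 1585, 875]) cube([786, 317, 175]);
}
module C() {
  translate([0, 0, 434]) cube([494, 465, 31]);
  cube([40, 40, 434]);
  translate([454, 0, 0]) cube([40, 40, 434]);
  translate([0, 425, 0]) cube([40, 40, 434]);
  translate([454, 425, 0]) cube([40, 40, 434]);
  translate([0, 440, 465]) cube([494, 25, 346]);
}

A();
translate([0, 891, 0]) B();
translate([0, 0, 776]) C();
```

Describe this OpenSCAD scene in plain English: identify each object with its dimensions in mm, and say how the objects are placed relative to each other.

A is a table: top 1218 mm (x) × 761 mm (y), 32 mm thick, upper face at z = 776 mm, on four 88×88 mm square legs, each inset 49 mm from the nearest pair of top edges, running from z = 0 to the bottom of the top. Four apron rails, 88 mm thick and 105 mm tall, run between adjacent legs with their top edges flush with the underside of the top and their outer faces flush with the legs' outer faces.

B is a straight staircase of 6 solid steps. Each step is 786 mm wide (x), 317 mm deep (y, the going) and 175 mm tall (the rise). The first step rests on the floor; each subsequent step sits one going further in +y and one rise higher in +z, directly behind and above the previous step with no overlap.

C is a chair: 494×465 mm seat, 31 mm thick, top at z = 465 mm, on four 40 mm square corner legs flush with the seat edges. A 25 mm thick backrest slab spans the full seat width, extending 346 mm above the seat top, its back face flush with the seat's +y edge.

The staircase is on the floor beside the table on its +y side. The chair is on top of the table.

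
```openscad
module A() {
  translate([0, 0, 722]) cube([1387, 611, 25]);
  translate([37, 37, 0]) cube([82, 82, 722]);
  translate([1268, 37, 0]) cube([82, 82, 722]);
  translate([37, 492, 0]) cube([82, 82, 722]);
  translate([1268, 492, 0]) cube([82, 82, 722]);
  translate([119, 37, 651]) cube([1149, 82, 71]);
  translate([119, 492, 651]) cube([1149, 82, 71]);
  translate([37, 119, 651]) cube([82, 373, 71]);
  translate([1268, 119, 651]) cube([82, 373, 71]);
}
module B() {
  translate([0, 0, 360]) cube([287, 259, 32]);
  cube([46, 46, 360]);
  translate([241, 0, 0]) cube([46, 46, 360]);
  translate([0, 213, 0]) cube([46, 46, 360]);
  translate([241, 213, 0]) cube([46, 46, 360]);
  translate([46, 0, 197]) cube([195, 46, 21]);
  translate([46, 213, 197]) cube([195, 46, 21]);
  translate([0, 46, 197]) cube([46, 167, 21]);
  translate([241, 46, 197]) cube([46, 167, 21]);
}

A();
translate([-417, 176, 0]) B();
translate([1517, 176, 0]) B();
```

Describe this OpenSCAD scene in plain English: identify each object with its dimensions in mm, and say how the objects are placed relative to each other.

A is a table: top 1387 mm (x) × 611 mm (y), 25 mm thick, upper face at z = 747 mm, on four 82×82 mm square legs, each inset 37 mm from the nearest pair of top edges, running from z = 0 to the bottom of the top. Four apron rails, 82 mm thick and 71 mm tall, run between adjacent legs with their top edges flush with the underside of the top and their outer faces flush with the legs' outer faces.

B is a simple wooden stool: a rectangular seat 287 mm (x) by 259 mm (y), 32 mm thick, top face at z = 392 mm, on four square legs, each 46×46 mm in cross-section. The legs rest on z = 0, each flush with a corner of the seat. Four stretchers, 46 mm wide and 21 mm tall, connect adjacent legs with their undersides at z = 197 mm, each running between the inner faces of the legs it joins and aligned with the legs' outer faces on the other axis.

Two stools sit around the table at the −x, +x sides.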